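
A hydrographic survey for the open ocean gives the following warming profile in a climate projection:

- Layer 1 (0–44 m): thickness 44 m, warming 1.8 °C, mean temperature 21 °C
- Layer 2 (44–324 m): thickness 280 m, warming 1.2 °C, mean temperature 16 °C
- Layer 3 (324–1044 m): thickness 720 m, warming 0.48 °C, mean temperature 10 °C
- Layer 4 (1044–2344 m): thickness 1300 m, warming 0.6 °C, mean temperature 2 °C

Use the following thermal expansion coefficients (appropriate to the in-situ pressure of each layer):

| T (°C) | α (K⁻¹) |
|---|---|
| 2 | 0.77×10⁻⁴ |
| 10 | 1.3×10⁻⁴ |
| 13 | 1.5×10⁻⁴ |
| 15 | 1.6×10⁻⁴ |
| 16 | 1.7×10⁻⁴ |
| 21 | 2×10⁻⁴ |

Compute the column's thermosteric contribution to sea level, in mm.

Layer 1 at 21 °C → α = 2×10⁻⁴ K⁻¹
Layer 2 at 16 °C → α = 1.7×10⁻⁴ K⁻¹
Layer 3 at 10 °C → α = 1.3×10⁻⁴ K⁻¹
Layer 4 at 2 °C → α = 0.77×10⁻⁴ K⁻¹
0–44 m: 1.8 × 44 × 2×10⁻⁴ = 0.01584 m
44–324 m: 1.2 × 280 × 1.7×10⁻⁴ = 0.05712 m
0.48 × 1.3×10⁻⁴ × 720 = 0.044928 m
1300 × 0.6 × 0.77×10⁻⁴ = 0.06006 m
Δh = 0.01584 + 0.05712 + 0.044928 + 0.06006 = 0.177948 m

178 mm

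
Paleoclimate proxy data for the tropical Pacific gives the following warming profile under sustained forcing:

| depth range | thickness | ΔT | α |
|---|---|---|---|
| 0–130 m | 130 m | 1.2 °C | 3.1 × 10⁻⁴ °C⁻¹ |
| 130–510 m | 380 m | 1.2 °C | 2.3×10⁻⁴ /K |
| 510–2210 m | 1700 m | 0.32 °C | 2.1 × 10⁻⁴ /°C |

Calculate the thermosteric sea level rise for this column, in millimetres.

270 mm

Layer 1: 3.1×10⁻⁴ × 1.2 × 130 = 0.04836 m
1.2 × 2.3×10⁻⁴ × 380 = 0.10488 m
Layer 3: 2.1×10⁻⁴ × 1700 × 0.32 = 0.11424 m
Δh = 0.04836 + 0.10488 + 0.11424 = 0.26748 m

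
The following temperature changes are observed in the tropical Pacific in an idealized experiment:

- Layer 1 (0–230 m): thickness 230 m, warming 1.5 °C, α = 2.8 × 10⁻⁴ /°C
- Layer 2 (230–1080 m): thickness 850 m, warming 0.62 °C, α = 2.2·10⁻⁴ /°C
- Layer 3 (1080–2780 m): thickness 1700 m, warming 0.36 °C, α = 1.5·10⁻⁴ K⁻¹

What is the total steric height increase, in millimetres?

Δh = 300 mm

Layer 1: 2.8×10⁻⁴ × 1.5 × 230 = 0.09660 m
Layer 2: 850 × 0.62 × 2.2×10⁻⁴ = 0.11594 m
1.5×10⁻⁴ × 1700 × 0.36 = 0.09180 m
Δh = 0.09660 + 0.11594 + 0.09180 = 0.30434 m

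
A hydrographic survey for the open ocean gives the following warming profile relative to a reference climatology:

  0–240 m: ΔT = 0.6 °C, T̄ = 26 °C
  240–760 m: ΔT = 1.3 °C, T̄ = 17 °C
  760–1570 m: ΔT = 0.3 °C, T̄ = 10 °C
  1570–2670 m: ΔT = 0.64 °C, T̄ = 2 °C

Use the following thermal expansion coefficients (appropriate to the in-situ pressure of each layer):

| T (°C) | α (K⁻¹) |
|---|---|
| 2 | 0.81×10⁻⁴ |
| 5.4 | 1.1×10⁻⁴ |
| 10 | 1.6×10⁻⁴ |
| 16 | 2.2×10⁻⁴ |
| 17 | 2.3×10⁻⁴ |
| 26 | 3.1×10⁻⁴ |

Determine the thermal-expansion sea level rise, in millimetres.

Layer 1 at 26 °C → α = 3.1×10⁻⁴ K⁻¹
Layer 2 at 17 °C → α = 2.3×10⁻⁴ K⁻¹
Layer 3 at 10 °C → α = 1.6×10⁻⁴ K⁻¹
Layer 4 at 2 °C → α = 0.81×10⁻⁴ K⁻¹
Layer 1: 3.1×10⁻⁴ × 0.6 × 240 = 0.04464 m
Layer 2: 1.3 × 2.3×10⁻⁴ × 520 = 0.15548 m
760–1570 m: 1.6×10⁻⁴ × 0.3 × 810 = 0.03888 m
1570–2670 m: 1100 × 0.81×10⁻⁴ × 0.64 = 0.057024 m
Δh = 0.04464 + 0.15548 + 0.03888 + 0.057024 = 0.296024 m

296 mm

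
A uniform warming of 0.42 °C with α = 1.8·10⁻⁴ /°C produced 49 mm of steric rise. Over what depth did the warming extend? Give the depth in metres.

H ≈ 650 m

H = Δh/(αΔT) = 0.049 / (1.8×10⁻⁴ × 0.42) ≈ 648.1 m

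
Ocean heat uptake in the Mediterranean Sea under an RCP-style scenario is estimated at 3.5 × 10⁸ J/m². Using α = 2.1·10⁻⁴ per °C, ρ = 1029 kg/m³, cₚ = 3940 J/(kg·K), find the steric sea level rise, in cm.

Δh = αQ/(ρcₚ) = 2.1×10⁻⁴ × 3.5×10⁸ / (1029 × 3940) ≈ 0.018129 m

1.81 cm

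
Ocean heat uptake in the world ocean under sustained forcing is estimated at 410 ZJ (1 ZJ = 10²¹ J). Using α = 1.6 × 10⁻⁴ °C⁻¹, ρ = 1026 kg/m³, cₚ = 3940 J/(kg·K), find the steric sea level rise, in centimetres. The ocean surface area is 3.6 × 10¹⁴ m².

Δh ≈ 4.5 cm

Per unit area: Q = 410×10²¹ / (3.6×10¹⁴) ≈ 1.139×10⁹ J/m²
Δh = αQ/(ρcₚ) = 1.6×10⁻⁴ × 1.139×10⁹ / (1026 × 3940) ≈ 0.045082 m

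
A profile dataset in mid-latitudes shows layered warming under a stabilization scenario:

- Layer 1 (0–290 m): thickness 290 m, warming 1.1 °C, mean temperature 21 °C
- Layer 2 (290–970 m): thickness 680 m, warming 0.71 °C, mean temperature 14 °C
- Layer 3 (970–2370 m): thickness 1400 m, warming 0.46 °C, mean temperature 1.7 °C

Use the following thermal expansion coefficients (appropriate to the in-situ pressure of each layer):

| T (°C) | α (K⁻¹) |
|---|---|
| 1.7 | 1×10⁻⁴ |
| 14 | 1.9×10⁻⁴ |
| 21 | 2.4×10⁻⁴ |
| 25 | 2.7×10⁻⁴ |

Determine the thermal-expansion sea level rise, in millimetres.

Layer 1 at 21 °C → α = 2.4×10⁻⁴ K⁻¹
Layer 2 at 14 °C → α = 1.9×10⁻⁴ K⁻¹
Layer 3 at 1.7 °C → α = 1×10⁻⁴ K⁻¹
290 × 2.4×10⁻⁴ × 1.1 = 0.07656 m
1.9×10⁻⁴ × 680 × 0.71 = 0.091732 m
1400 × 0.46 × 1×10⁻⁴ = 0.06440 m
Δh = 0.07656 + 0.091732 + 0.06440 = 0.232692 m

about 230 mm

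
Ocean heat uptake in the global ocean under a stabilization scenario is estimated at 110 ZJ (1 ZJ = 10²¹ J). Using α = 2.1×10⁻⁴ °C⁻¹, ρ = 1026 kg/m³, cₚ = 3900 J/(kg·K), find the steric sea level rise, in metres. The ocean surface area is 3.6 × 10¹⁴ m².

0.0160 m

Per unit area: Q = 110×10²¹ / (3.6×10¹⁴) ≈ 3.056×10⁸ J/m²
Δh = αQ/(ρcₚ) = 2.1×10⁻⁴ × 3.056×10⁸ / (1026 × 3900) ≈ 0.016038 m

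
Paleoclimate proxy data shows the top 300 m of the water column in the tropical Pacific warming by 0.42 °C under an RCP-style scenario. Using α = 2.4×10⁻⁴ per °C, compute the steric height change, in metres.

about 0.0302 m

Δh = αΔT·H = 2.4×10⁻⁴ × 0.42 × 300 = 0.03024 m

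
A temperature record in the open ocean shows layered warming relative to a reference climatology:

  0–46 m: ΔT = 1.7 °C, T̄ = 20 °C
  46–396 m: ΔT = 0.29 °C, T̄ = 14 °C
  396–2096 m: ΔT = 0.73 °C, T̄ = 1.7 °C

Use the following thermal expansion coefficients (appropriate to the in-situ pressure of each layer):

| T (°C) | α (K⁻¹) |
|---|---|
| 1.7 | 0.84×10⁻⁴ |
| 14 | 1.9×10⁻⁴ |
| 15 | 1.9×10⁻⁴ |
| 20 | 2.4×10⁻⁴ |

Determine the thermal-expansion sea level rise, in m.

0.142 m of thermosteric rise

Layer 1 at 20 °C → α = 2.4×10⁻⁴ K⁻¹
Layer 2 at 14 °C → α = 1.9×10⁻⁴ K⁻¹
Layer 3 at 1.7 °C → α = 0.84×10⁻⁴ K⁻¹
2.4×10⁻⁴ × 1.7 × 46 = 0.018768 m
Layer 2: 350 × 1.9×10⁻⁴ × 0.29 = 0.019285 m
Layer 3: 1700 × 0.73 × 0.84×10⁻⁴ = 0.104244 m
Δh = 0.018768 + 0.019285 + 0.104244 = 0.142297 m ≈ 0.142 m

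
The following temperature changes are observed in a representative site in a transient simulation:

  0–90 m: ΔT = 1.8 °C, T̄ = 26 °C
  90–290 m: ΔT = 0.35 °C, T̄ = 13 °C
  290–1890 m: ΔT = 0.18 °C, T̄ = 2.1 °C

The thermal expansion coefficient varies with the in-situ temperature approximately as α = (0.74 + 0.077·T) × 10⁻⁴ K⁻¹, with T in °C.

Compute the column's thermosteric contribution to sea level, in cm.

Layer 1: α = (0.74 + 0.077×26)×10⁻⁴ = 2.742×10⁻⁴ K⁻¹
Layer 2: α = (0.74 + 0.077×13)×10⁻⁴ = 1.741×10⁻⁴ K⁻¹
Layer 3: α = (0.74 + 0.077×2.1)×10⁻⁴ = 0.9017×10⁻⁴ K⁻¹
90 × 1.8 × 2.742×10⁻⁴ = 0.0444204 m
90–290 m: 1.741×10⁻⁴ × 0.35 × 200 = 0.012187 m
1600 × 0.9017×10⁻⁴ × 0.18 = 0.02596896 m
Δh = 0.0444204 + 0.012187 + 0.02596896 = 0.08257636 m ≈ 8.3 cm

8.3 cm of thermosteric rise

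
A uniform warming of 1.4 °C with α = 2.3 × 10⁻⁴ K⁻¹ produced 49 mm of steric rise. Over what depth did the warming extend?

152 m

H = Δh/(αΔT) = 0.049 / (2.3×10⁻⁴ × 1.4) ≈ 152.2 m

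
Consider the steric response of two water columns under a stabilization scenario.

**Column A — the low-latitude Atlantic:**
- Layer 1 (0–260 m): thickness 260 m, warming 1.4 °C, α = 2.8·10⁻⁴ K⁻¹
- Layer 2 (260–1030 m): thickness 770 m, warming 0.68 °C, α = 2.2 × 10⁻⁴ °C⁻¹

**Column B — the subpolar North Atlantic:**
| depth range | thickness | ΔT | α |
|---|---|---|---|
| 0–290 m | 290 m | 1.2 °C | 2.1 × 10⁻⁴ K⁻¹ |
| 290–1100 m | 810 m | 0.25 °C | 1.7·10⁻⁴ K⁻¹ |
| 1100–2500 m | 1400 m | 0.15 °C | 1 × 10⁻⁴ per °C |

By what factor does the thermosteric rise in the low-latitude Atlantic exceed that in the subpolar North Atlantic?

≈ 1.7×

A 1.4 × 2.8×10⁻⁴ × 260 = 0.10192 m
A 770 × 2.2×10⁻⁴ × 0.68 = 0.115192 m
A total: 0.217112 m
B 290 × 1.2 × 2.1×10⁻⁴ = 0.07308 m
B 290–1100 m: 810 × 0.25 × 1.7×10⁻⁴ = 0.034425 m
B 1×10⁻⁴ × 0.15 × 1400 = 0.02100 m
B total: 0.128505 m
Ratio: 0.217112 / 0.128505 ≈ 1.690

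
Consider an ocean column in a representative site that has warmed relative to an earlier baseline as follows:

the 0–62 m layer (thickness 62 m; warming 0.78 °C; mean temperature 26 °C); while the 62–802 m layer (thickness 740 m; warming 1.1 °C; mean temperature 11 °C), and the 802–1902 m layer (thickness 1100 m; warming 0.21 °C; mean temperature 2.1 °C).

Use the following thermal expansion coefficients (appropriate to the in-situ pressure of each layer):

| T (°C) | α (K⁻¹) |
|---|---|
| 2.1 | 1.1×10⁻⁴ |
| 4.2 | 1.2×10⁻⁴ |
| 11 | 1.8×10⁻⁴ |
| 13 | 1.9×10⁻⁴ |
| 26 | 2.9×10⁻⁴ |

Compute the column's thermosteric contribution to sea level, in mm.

Layer 1 at 26 °C → α = 2.9×10⁻⁴ K⁻¹
Layer 2 at 11 °C → α = 1.8×10⁻⁴ K⁻¹
Layer 3 at 2.1 °C → α = 1.1×10⁻⁴ K⁻¹
0–62 m: 62 × 0.78 × 2.9×10⁻⁴ = 0.0140244 m
62–802 m: 740 × 1.8×10⁻⁴ × 1.1 = 0.14652 m
1100 × 1.1×10⁻⁴ × 0.21 = 0.02541 m
Δh = 0.0140244 + 0.14652 + 0.02541 = 0.1859544 m ≈ 186 mm

186 mm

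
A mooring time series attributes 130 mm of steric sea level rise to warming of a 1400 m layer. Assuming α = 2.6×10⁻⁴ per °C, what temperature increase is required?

0.36 K

ΔT = Δh/(αH) = 0.13 / (2.6×10⁻⁴ × 1400) ≈ 0.3571 K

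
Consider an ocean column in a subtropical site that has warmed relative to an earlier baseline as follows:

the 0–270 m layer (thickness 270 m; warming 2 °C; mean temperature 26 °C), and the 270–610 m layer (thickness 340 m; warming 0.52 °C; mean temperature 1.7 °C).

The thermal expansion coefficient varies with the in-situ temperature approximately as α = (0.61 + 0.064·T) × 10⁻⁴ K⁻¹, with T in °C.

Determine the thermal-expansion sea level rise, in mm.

about 136 mm

Layer 1: α = (0.61 + 0.064×26)×10⁻⁴ = 2.274×10⁻⁴ K⁻¹
Layer 2: α = (0.61 + 0.064×1.7)×10⁻⁴ = 0.7188×10⁻⁴ K⁻¹
0–270 m: 2.274×10⁻⁴ × 2 × 270 = 0.122796 m
270–610 m: 0.52 × 0.7188×10⁻⁴ × 340 = 0.012708384 m
Δh = 0.122796 + 0.012708384 = 0.135504384 m ≈ 136 mm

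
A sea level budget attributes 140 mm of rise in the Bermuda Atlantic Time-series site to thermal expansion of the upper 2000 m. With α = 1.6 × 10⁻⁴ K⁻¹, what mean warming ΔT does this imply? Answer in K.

ΔT = Δh/(αH) = 0.14 / (1.6×10⁻⁴ × 2000) = 0.4375 K

0.438 K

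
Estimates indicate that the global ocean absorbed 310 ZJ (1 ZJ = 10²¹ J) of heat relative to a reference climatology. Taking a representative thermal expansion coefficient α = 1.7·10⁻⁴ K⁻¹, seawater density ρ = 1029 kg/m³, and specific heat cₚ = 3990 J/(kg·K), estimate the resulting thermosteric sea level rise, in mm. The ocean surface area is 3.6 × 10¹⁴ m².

Per unit area: Q = 310×10²¹ / (3.6×10¹⁴) ≈ 8.611×10⁸ J/m²
Δh = αQ/(ρcₚ) = 1.7×10⁻⁴ × 8.611×10⁸ / (1029 × 3990) ≈ 0.035654 m

35.7 mm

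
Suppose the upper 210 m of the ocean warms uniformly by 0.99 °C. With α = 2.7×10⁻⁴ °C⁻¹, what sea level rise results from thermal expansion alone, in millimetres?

Δh = αΔT·H = 2.7×10⁻⁴ × 0.99 × 210 = 0.056133 m

Δh = 56.1 mm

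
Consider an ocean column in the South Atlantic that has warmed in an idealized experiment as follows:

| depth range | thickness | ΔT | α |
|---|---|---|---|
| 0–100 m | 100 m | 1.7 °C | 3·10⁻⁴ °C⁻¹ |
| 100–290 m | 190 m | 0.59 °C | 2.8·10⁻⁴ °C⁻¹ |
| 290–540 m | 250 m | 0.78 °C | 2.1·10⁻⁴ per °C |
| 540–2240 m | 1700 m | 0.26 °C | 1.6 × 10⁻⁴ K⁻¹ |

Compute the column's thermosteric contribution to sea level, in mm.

Layer 1: 3×10⁻⁴ × 1.7 × 100 = 0.05100 m
100–290 m: 0.59 × 2.8×10⁻⁴ × 190 = 0.031388 m
290–540 m: 0.78 × 250 × 2.1×10⁻⁴ = 0.04095 m
Layer 4: 1700 × 1.6×10⁻⁴ × 0.26 = 0.07072 m
Δh = 0.05100 + 0.031388 + 0.04095 + 0.07072 = 0.194058 m

about 194 mm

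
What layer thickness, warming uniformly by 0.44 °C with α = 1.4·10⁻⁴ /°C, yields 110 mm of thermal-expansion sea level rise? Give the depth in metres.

H ≈ 1790 m

H = Δh/(αΔT) = 0.11 / (1.4×10⁻⁴ × 0.44) ≈ 1786 m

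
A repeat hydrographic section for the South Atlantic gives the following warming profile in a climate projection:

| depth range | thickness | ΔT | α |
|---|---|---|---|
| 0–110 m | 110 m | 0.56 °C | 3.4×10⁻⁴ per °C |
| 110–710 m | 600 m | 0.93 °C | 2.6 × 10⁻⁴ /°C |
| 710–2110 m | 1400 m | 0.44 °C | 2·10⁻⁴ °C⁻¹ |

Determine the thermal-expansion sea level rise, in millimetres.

290 mm of thermosteric rise

0.56 × 110 × 3.4×10⁻⁴ = 0.020944 m
110–710 m: 0.93 × 2.6×10⁻⁴ × 600 = 0.14508 m
Layer 3: 1400 × 0.44 × 2×10⁻⁴ = 0.12320 m
Δh = 0.020944 + 0.14508 + 0.12320 = 0.289224 m ≈ 290 mm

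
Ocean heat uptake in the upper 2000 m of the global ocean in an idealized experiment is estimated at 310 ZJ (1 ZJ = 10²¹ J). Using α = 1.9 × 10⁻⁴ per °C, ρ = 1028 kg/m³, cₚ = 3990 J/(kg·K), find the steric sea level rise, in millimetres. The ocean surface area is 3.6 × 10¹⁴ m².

40 mm of thermosteric rise

Per unit area: Q = 310×10²¹ / (3.6×10¹⁴) ≈ 8.611×10⁸ J/m²
Δh = αQ/(ρcₚ) = 1.9×10⁻⁴ × 8.611×10⁸ / (1028 × 3990) ≈ 0.039888 m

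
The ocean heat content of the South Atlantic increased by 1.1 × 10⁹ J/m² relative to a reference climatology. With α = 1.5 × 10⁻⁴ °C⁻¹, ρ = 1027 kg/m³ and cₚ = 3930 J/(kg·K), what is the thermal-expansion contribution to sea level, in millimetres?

Δh = αQ/(ρcₚ) = 1.5×10⁻⁴ × 1.1×10⁹ / (1027 × 3930) ≈ 0.040881 m

about 41 mm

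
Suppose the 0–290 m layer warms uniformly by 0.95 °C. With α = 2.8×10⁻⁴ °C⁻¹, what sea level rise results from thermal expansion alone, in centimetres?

Δh = αΔT·H = 2.8×10⁻⁴ × 0.95 × 290 = 0.07714 m

Δh = 7.71 cm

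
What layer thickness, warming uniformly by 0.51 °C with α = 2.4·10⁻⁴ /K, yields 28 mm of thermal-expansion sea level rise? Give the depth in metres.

H = Δh/(αΔT) = 0.028 / (2.4×10⁻⁴ × 0.51) ≈ 228.8 m

H ≈ 229 m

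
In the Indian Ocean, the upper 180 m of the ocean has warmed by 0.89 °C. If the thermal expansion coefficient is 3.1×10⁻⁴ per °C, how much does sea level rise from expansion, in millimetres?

Δh = αΔT·H = 3.1×10⁻⁴ × 0.89 × 180 = 0.049662 m

about 49.7 mm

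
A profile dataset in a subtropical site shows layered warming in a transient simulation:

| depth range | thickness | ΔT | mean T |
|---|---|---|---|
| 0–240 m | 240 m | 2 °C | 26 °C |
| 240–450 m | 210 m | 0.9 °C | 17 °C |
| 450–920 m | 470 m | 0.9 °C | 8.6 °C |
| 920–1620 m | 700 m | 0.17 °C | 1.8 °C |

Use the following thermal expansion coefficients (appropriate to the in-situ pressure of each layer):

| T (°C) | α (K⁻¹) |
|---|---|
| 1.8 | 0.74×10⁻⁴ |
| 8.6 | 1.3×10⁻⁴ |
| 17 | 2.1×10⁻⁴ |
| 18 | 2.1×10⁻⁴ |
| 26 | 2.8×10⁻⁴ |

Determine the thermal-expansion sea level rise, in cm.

23.8 cm

Layer 1 at 26 °C → α = 2.8×10⁻⁴ K⁻¹
Layer 2 at 17 °C → α = 2.1×10⁻⁴ K⁻¹
Layer 3 at 8.6 °C → α = 1.3×10⁻⁴ K⁻¹
Layer 4 at 1.8 °C → α = 0.74×10⁻⁴ K⁻¹
Layer 1: 240 × 2 × 2.8×10⁻⁴ = 0.13440 m
Layer 2: 0.9 × 2.1×10⁻⁴ × 210 = 0.03969 m
0.9 × 470 × 1.3×10⁻⁴ = 0.05499 m
0.74×10⁻⁴ × 0.17 × 700 = 0.008806 m
Δh = 0.13440 + 0.03969 + 0.05499 + 0.008806 = 0.237886 m ≈ 23.8 cm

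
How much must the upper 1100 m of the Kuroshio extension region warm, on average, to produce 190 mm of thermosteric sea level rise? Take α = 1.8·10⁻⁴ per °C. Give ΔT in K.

ΔT ≈ 0.960 K

ΔT = Δh/(αH) = 0.19 / (1.8×10⁻⁴ × 1100) ≈ 0.9596 K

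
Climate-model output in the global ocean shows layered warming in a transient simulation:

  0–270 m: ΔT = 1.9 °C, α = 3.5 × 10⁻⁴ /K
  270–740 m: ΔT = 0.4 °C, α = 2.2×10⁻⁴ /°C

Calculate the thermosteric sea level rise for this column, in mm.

220 mm

0–270 m: 3.5×10⁻⁴ × 270 × 1.9 = 0.17955 m
270–740 m: 0.4 × 470 × 2.2×10⁻⁴ = 0.04136 m
Δh = 0.17955 + 0.04136 = 0.22091 m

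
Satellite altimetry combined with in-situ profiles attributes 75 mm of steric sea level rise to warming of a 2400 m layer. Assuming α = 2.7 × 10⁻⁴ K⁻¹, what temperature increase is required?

about 0.116 K

ΔT = Δh/(αH) = 0.075 / (2.7×10⁻⁴ × 2400) ≈ 0.1157 K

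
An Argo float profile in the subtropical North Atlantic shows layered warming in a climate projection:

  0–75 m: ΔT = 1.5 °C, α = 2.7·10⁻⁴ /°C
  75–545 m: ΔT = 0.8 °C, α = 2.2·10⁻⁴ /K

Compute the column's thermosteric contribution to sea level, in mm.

Layer 1: 2.7×10⁻⁴ × 75 × 1.5 = 0.030375 m
Layer 2: 0.8 × 470 × 2.2×10⁻⁴ = 0.08272 m
Δh = 0.030375 + 0.08272 = 0.113095 m ≈ 113 mm

113 mm of thermosteric rise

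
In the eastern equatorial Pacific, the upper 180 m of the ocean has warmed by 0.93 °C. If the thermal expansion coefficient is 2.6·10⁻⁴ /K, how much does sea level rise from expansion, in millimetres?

Δh = αΔT·H = 2.6×10⁻⁴ × 0.93 × 180 = 0.043524 m

about 43.5 mm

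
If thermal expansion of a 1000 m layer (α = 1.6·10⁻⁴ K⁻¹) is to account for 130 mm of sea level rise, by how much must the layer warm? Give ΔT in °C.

about 0.81 °C

ΔT = Δh/(αH) = 0.13 / (1.6×10⁻⁴ × 1000) = 0.8125 °C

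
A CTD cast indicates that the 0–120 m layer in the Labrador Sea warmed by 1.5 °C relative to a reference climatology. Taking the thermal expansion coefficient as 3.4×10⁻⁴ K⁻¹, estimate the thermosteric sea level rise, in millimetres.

61.2 mm

Δh = αΔT·H = 3.4×10⁻⁴ × 1.5 × 120 = 0.06120 m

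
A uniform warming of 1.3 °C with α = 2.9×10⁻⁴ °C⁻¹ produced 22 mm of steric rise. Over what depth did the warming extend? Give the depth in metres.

58.4 m

H = Δh/(αΔT) = 0.022 / (2.9×10⁻⁴ × 1.3) ≈ 58.36 m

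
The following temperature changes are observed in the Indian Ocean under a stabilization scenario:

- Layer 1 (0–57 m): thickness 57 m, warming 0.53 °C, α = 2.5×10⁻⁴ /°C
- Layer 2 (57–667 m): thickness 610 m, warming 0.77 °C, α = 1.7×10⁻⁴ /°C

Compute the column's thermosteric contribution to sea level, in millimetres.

0–57 m: 2.5×10⁻⁴ × 0.53 × 57 = 0.0075525 m
57–667 m: 1.7×10⁻⁴ × 610 × 0.77 = 0.079849 m
Δh = 0.0075525 + 0.079849 = 0.0874015 m ≈ 87.4 mm

87.4 mm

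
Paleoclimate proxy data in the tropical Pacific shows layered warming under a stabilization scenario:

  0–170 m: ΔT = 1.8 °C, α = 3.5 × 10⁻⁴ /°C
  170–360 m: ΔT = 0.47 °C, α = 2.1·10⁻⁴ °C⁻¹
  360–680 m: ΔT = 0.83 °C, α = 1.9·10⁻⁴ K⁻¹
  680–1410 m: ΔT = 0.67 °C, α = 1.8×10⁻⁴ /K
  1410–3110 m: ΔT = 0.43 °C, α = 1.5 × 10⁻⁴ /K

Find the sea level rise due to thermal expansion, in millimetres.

Layer 1: 1.8 × 170 × 3.5×10⁻⁴ = 0.10710 m
Layer 2: 0.47 × 190 × 2.1×10⁻⁴ = 0.018753 m
360–680 m: 1.9×10⁻⁴ × 320 × 0.83 = 0.050464 m
680–1410 m: 1.8×10⁻⁴ × 730 × 0.67 = 0.088038 m
Layer 5: 1700 × 1.5×10⁻⁴ × 0.43 = 0.10965 m
Δh = 0.10710 + 0.018753 + 0.050464 + 0.088038 + 0.10965 = 0.374005 m

Δh ≈ 374 mm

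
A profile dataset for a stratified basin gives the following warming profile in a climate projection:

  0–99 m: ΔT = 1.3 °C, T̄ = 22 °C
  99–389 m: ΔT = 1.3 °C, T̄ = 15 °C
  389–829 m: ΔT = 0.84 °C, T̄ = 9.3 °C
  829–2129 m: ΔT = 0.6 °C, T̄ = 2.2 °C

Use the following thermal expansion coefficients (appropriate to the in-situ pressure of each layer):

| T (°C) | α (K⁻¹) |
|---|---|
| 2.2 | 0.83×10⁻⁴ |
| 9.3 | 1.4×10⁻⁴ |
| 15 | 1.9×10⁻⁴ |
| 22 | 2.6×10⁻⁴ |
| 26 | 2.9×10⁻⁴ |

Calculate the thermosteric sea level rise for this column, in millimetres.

222 mm of thermosteric rise

Layer 1 at 22 °C → α = 2.6×10⁻⁴ K⁻¹
Layer 2 at 15 °C → α = 1.9×10⁻⁴ K⁻¹
Layer 3 at 9.3 °C → α = 1.4×10⁻⁴ K⁻¹
Layer 4 at 2.2 °C → α = 0.83×10⁻⁴ K⁻¹
2.6×10⁻⁴ × 1.3 × 99 = 0.033462 m
99–389 m: 1.9×10⁻⁴ × 290 × 1.3 = 0.07163 m
389–829 m: 1.4×10⁻⁴ × 0.84 × 440 = 0.051744 m
Layer 4: 0.6 × 1300 × 0.83×10⁻⁴ = 0.06474 m
Δh = 0.033462 + 0.07163 + 0.051744 + 0.06474 = 0.221576 m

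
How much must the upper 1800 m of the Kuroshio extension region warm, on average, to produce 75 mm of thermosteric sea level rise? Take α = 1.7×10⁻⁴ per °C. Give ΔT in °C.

ΔT ≈ 0.25 °C

ΔT = Δh/(αH) = 0.075 / (1.7×10⁻⁴ × 1800) ≈ 0.2451 °C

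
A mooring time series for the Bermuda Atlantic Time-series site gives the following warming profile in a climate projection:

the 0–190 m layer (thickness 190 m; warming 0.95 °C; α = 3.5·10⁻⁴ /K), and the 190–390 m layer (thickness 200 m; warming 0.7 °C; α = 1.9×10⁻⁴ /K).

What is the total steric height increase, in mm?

89.8 mm of thermosteric rise

3.5×10⁻⁴ × 0.95 × 190 = 0.063175 m
190–390 m: 200 × 0.7 × 1.9×10⁻⁴ = 0.02660 m
Δh = 0.063175 + 0.02660 = 0.089775 m ≈ 89.8 mm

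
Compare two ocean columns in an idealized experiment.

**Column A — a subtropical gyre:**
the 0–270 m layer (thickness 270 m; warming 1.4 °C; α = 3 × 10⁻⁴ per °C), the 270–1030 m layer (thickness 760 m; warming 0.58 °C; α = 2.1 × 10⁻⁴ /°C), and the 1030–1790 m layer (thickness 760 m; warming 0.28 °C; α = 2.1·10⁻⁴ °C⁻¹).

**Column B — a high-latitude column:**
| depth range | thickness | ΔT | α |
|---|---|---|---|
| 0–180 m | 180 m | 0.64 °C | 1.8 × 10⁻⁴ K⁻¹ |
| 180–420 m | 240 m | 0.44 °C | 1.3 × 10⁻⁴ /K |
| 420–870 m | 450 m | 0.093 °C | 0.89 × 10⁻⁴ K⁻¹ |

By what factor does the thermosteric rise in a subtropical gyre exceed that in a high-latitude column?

A 0–270 m: 1.4 × 270 × 3×10⁻⁴ = 0.11340 m
A 0.58 × 760 × 2.1×10⁻⁴ = 0.092568 m
A Layer 3: 0.28 × 760 × 2.1×10⁻⁴ = 0.044688 m
A total: 0.250656 m
B 1.8×10⁻⁴ × 180 × 0.64 = 0.020736 m
B 1.3×10⁻⁴ × 0.44 × 240 = 0.013728 m
B 0.093 × 0.89×10⁻⁴ × 450 = 0.00372465 m
B total: 0.03818865 m
Ratio: 0.250656 / 0.03818865 ≈ 6.564

≈ 6.56×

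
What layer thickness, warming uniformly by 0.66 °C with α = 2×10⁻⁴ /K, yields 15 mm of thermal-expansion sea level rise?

H = Δh/(αΔT) = 0.015 / (2×10⁻⁴ × 0.66) ≈ 113.6 m

about 114 m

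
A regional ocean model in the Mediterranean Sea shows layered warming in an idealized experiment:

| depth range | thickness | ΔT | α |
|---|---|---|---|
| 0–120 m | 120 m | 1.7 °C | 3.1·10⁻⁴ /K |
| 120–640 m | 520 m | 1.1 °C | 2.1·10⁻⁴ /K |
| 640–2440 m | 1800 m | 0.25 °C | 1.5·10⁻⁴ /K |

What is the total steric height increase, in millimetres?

Layer 1: 3.1×10⁻⁴ × 120 × 1.7 = 0.06324 m
Layer 2: 2.1×10⁻⁴ × 520 × 1.1 = 0.12012 m
640–2440 m: 1800 × 1.5×10⁻⁴ × 0.25 = 0.06750 m
Δh = 0.06324 + 0.12012 + 0.06750 = 0.25086 m ≈ 251 mm

Δh ≈ 251 mm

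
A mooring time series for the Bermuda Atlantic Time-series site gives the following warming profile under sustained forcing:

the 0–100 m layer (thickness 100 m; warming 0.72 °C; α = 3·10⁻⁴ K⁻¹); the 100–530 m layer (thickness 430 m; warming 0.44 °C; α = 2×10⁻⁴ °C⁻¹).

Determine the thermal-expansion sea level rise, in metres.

0.0594 m

0–100 m: 0.72 × 100 × 3×10⁻⁴ = 0.02160 m
100–530 m: 2×10⁻⁴ × 0.44 × 430 = 0.03784 m
Δh = 0.02160 + 0.03784 = 0.05944 m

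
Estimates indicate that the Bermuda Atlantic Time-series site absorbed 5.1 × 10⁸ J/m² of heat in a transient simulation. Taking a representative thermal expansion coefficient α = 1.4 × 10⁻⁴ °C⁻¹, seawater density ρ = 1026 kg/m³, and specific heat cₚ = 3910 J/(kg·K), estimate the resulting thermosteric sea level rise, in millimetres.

Δh = 17.8 mm

Δh = αQ/(ρcₚ) = 1.4×10⁻⁴ × 5.1×10⁸ / (1026 × 3910) ≈ 0.017798 m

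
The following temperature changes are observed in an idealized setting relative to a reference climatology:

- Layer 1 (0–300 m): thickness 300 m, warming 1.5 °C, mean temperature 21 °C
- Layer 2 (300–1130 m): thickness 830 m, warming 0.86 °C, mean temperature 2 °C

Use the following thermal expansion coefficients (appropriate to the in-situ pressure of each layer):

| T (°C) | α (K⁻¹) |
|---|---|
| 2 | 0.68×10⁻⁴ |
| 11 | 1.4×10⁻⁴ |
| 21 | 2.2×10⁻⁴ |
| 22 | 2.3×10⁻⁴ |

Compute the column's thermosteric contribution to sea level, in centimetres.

about 15 cm

Layer 1 at 21 °C → α = 2.2×10⁻⁴ K⁻¹
Layer 2 at 2 °C → α = 0.68×10⁻⁴ K⁻¹
2.2×10⁻⁴ × 300 × 1.5 = 0.09900 m
830 × 0.68×10⁻⁴ × 0.86 = 0.0485384 m
Δh = 0.09900 + 0.0485384 = 0.1475384 m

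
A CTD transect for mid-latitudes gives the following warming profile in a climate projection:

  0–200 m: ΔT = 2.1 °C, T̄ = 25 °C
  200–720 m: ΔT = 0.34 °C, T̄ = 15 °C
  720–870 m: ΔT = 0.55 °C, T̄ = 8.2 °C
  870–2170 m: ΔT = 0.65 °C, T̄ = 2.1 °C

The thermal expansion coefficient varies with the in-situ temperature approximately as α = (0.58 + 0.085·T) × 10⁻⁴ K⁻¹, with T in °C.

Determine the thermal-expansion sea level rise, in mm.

Layer 1: α = (0.58 + 0.085×25)×10⁻⁴ = 2.705×10⁻⁴ K⁻¹
Layer 2: α = (0.58 + 0.085×15)×10⁻⁴ = 1.855×10⁻⁴ K⁻¹
Layer 3: α = (0.58 + 0.085×8.2)×10⁻⁴ = 1.277×10⁻⁴ K⁻¹
Layer 4: α = (0.58 + 0.085×2.1)×10⁻⁴ = 0.7585×10⁻⁴ K⁻¹
2.705×10⁻⁴ × 200 × 2.1 = 0.11361 m
Layer 2: 1.855×10⁻⁴ × 520 × 0.34 = 0.0327964 m
Layer 3: 0.55 × 150 × 1.277×10⁻⁴ = 0.01053525 m
Layer 4: 0.7585×10⁻⁴ × 0.65 × 1300 = 0.06409325 m
Δh = 0.11361 + 0.0327964 + 0.01053525 + 0.06409325 = 0.2210349 m ≈ 220 mm

220 mm of thermosteric rise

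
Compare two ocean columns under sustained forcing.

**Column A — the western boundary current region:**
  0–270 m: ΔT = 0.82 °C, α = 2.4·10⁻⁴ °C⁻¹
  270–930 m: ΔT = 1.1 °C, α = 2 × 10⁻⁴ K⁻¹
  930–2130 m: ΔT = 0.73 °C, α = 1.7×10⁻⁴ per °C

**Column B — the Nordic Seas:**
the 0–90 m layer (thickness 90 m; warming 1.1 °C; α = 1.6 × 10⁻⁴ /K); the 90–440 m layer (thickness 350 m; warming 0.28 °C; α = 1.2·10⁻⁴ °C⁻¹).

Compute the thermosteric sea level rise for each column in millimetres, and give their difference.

A Layer 1: 270 × 2.4×10⁻⁴ × 0.82 = 0.053136 m
A 660 × 1.1 × 2×10⁻⁴ = 0.14520 m
A 1200 × 1.7×10⁻⁴ × 0.73 = 0.14892 m
A total: 0.347256 m
B 0–90 m: 1.6×10⁻⁴ × 1.1 × 90 = 0.01584 m
B 0.28 × 350 × 1.2×10⁻⁴ = 0.01176 m
B total: 0.02760 m
Difference: 0.347256 − 0.02760 = 0.319656 m

Δh_A ≈ 350 mm, Δh_B ≈ 28 mm; difference ≈ 320 mm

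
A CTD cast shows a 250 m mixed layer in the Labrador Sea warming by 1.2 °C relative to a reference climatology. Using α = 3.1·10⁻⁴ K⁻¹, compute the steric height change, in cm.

Δh ≈ 9.3 cm

Δh = αΔT·H = 3.1×10⁻⁴ × 1.2 × 250 = 0.09300 m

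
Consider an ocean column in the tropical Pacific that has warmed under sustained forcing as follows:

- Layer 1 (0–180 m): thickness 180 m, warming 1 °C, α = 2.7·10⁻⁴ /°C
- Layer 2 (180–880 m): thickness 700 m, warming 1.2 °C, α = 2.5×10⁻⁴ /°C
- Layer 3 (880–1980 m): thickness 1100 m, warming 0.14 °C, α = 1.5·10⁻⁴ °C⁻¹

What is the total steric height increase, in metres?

180 × 1 × 2.7×10⁻⁴ = 0.04860 m
2.5×10⁻⁴ × 1.2 × 700 = 0.21000 m
1.5×10⁻⁴ × 0.14 × 1100 = 0.02310 m
Δh = 0.04860 + 0.21000 + 0.02310 = 0.28170 m

Δh ≈ 0.282 m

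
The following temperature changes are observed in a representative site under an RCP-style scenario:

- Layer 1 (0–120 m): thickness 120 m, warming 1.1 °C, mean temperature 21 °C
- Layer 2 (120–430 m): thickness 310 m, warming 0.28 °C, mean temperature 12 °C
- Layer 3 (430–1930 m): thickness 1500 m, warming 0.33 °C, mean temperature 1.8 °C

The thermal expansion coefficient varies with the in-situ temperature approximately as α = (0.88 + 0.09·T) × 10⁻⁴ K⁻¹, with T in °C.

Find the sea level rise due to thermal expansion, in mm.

about 105 mm

Layer 1: α = (0.88 + 0.09×21)×10⁻⁴ = 2.77×10⁻⁴ K⁻¹
Layer 2: α = (0.88 + 0.09×12)×10⁻⁴ = 1.96×10⁻⁴ K⁻¹
Layer 3: α = (0.88 + 0.09×1.8)×10⁻⁴ = 1.042×10⁻⁴ K⁻¹
120 × 2.77×10⁻⁴ × 1.1 = 0.036564 m
310 × 1.96×10⁻⁴ × 0.28 = 0.0170128 m
430–1930 m: 1500 × 1.042×10⁻⁴ × 0.33 = 0.051579 m
Δh = 0.036564 + 0.0170128 + 0.051579 = 0.1051558 m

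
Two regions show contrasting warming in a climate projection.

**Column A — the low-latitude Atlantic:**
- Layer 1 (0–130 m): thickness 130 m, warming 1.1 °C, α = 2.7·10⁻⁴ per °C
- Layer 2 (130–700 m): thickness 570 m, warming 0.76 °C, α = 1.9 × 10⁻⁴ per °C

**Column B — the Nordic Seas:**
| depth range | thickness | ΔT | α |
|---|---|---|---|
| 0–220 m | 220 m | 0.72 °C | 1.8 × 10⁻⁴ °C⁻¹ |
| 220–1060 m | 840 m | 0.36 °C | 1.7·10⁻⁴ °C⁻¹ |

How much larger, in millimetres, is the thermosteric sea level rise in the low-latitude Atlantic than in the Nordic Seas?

Δh_A − Δh_B ≈ 41.0 mm

A 2.7×10⁻⁴ × 1.1 × 130 = 0.03861 m
A 0.76 × 570 × 1.9×10⁻⁴ = 0.082308 m
A total: 0.120918 m
B 0–220 m: 0.72 × 1.8×10⁻⁴ × 220 = 0.028512 m
B 840 × 0.36 × 1.7×10⁻⁴ = 0.051408 m
B total: 0.07992 m
Difference: 0.120918 − 0.07992 = 0.040998 m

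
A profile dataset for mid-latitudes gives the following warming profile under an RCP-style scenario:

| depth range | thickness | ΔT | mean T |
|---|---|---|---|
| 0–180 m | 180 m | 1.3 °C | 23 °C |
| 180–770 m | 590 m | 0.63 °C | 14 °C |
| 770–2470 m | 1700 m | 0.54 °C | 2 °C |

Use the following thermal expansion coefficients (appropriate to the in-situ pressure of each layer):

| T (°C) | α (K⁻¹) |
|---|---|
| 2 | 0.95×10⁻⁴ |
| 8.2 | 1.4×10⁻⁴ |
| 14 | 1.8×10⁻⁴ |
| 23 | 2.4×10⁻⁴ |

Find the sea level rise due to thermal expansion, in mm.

about 210 mm

Layer 1 at 23 °C → α = 2.4×10⁻⁴ K⁻¹
Layer 2 at 14 °C → α = 1.8×10⁻⁴ K⁻¹
Layer 3 at 2 °C → α = 0.95×10⁻⁴ K⁻¹
Layer 1: 1.3 × 180 × 2.4×10⁻⁴ = 0.05616 m
Layer 2: 0.63 × 590 × 1.8×10⁻⁴ = 0.066906 m
770–2470 m: 1700 × 0.54 × 0.95×10⁻⁴ = 0.08721 m
Δh = 0.05616 + 0.066906 + 0.08721 = 0.210276 m ≈ 210 mm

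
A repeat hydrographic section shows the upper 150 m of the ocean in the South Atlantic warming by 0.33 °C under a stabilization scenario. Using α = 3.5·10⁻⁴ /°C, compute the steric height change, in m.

about 0.017 m

Δh = αΔT·H = 3.5×10⁻⁴ × 0.33 × 150 = 0.017325 m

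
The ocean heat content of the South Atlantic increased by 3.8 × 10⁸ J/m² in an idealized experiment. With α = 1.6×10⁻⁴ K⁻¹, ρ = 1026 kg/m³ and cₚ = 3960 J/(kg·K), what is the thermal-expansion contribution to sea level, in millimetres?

Δh = αQ/(ρcₚ) = 1.6×10⁻⁴ × 3.8×10⁸ / (1026 × 3960) ≈ 0.014964 m

15.0 mm of thermosteric rise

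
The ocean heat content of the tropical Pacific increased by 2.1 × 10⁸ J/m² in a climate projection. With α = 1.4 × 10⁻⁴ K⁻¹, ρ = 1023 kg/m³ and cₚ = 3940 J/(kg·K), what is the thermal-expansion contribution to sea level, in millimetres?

Δh ≈ 7.3 mm

Δh = αQ/(ρcₚ) = 1.4×10⁻⁴ × 2.1×10⁸ / (1023 × 3940) ≈ 0.0072942 m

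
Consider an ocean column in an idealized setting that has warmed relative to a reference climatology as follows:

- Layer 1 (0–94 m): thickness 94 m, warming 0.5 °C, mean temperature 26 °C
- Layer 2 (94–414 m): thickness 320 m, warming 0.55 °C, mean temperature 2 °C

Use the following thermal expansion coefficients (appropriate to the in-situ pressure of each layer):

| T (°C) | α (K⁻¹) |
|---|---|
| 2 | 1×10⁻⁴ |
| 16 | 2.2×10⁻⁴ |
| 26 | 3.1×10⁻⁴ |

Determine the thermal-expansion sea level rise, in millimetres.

32.2 mm of thermosteric rise

Layer 1 at 26 °C → α = 3.1×10⁻⁴ K⁻¹
Layer 2 at 2 °C → α = 1×10⁻⁴ K⁻¹
Layer 1: 3.1×10⁻⁴ × 94 × 0.5 = 0.01457 m
94–414 m: 1×10⁻⁴ × 320 × 0.55 = 0.01760 m
Δh = 0.01457 + 0.01760 = 0.03217 m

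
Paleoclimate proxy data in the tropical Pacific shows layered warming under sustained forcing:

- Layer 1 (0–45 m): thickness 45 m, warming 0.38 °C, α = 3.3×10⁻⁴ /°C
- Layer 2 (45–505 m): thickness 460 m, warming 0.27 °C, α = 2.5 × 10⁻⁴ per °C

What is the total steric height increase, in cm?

Δh = 3.7 cm

45 × 0.38 × 3.3×10⁻⁴ = 0.005643 m
2.5×10⁻⁴ × 0.27 × 460 = 0.03105 m
Δh = 0.005643 + 0.03105 = 0.036693 m ≈ 3.7 cm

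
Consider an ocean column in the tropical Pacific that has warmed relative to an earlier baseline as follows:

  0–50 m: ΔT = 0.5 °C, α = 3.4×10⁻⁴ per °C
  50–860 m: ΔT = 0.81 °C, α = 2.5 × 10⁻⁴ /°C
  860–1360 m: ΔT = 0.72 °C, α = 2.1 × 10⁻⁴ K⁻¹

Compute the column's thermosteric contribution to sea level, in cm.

Layer 1: 0.5 × 50 × 3.4×10⁻⁴ = 0.00850 m
Layer 2: 0.81 × 810 × 2.5×10⁻⁴ = 0.164025 m
Layer 3: 2.1×10⁻⁴ × 500 × 0.72 = 0.07560 m
Δh = 0.00850 + 0.164025 + 0.07560 = 0.248125 m ≈ 25 cm

Δh ≈ 25 cm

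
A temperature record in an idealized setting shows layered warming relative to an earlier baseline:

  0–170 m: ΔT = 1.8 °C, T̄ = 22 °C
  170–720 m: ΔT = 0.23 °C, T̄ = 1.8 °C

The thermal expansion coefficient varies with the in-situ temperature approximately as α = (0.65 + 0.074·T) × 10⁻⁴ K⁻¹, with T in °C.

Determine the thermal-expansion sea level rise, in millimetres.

Δh ≈ 79.6 mm

Layer 1: α = (0.65 + 0.074×22)×10⁻⁴ = 2.278×10⁻⁴ K⁻¹
Layer 2: α = (0.65 + 0.074×1.8)×10⁻⁴ = 0.7832×10⁻⁴ K⁻¹
Layer 1: 170 × 2.278×10⁻⁴ × 1.8 = 0.0697068 m
Layer 2: 0.7832×10⁻⁴ × 0.23 × 550 = 0.00990748 m
Δh = 0.0697068 + 0.00990748 = 0.07961428 m ≈ 79.6 mm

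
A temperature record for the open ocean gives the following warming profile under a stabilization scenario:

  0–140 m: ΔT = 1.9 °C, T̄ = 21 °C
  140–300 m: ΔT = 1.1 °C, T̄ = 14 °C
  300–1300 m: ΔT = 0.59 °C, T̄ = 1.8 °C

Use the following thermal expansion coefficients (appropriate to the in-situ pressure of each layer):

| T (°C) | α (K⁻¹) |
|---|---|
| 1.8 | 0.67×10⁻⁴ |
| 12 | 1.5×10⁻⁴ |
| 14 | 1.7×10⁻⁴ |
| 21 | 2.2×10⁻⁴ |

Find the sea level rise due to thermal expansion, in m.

Layer 1 at 21 °C → α = 2.2×10⁻⁴ K⁻¹
Layer 2 at 14 °C → α = 1.7×10⁻⁴ K⁻¹
Layer 3 at 1.8 °C → α = 0.67×10⁻⁴ K⁻¹
1.9 × 140 × 2.2×10⁻⁴ = 0.05852 m
Layer 2: 1.1 × 1.7×10⁻⁴ × 160 = 0.02992 m
300–1300 m: 0.67×10⁻⁴ × 1000 × 0.59 = 0.03953 m
Δh = 0.05852 + 0.02992 + 0.03953 = 0.12797 m ≈ 0.128 m

0.128 m of thermosteric rise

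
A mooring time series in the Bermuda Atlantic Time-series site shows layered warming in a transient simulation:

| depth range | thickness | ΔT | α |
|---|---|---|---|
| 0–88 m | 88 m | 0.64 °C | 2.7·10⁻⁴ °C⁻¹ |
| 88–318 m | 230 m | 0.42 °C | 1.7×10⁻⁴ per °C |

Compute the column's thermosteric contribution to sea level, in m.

0.64 × 2.7×10⁻⁴ × 88 = 0.0152064 m
Layer 2: 230 × 1.7×10⁻⁴ × 0.42 = 0.016422 m
Δh = 0.0152064 + 0.016422 = 0.0316284 m

0.0316 m of thermosteric rise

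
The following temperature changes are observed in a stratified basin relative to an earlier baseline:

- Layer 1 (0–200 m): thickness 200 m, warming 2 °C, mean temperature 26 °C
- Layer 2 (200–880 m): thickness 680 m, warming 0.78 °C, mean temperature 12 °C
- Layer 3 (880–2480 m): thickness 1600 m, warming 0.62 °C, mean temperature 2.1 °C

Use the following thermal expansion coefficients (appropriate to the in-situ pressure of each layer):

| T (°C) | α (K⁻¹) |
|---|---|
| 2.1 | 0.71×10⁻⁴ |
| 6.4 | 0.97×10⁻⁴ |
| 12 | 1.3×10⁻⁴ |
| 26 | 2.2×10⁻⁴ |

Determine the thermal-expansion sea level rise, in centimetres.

Layer 1 at 26 °C → α = 2.2×10⁻⁴ K⁻¹
Layer 2 at 12 °C → α = 1.3×10⁻⁴ K⁻¹
Layer 3 at 2.1 °C → α = 0.71×10⁻⁴ K⁻¹
200 × 2.2×10⁻⁴ × 2 = 0.08800 m
200–880 m: 680 × 1.3×10⁻⁴ × 0.78 = 0.068952 m
Layer 3: 1600 × 0.62 × 0.71×10⁻⁴ = 0.070432 m
Δh = 0.08800 + 0.068952 + 0.070432 = 0.227384 m ≈ 22.7 cm

22.7 cm of thermosteric rise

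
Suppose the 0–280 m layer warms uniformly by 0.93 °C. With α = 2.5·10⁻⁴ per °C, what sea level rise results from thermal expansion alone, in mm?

Δh = 65 mm

Δh = αΔT·H = 2.5×10⁻⁴ × 0.93 × 280 = 0.06510 m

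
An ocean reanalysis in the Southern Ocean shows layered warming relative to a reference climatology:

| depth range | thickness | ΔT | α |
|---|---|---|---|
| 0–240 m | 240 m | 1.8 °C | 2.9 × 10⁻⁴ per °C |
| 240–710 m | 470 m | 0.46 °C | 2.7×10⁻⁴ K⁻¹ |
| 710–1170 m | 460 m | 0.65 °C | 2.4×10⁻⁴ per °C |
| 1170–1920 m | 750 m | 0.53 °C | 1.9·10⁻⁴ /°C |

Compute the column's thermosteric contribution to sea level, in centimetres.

Δh ≈ 33.1 cm

Layer 1: 240 × 2.9×10⁻⁴ × 1.8 = 0.12528 m
2.7×10⁻⁴ × 470 × 0.46 = 0.058374 m
460 × 2.4×10⁻⁴ × 0.65 = 0.07176 m
0.53 × 750 × 1.9×10⁻⁴ = 0.075525 m
Δh = 0.12528 + 0.058374 + 0.07176 + 0.075525 = 0.330939 m ≈ 33.1 cm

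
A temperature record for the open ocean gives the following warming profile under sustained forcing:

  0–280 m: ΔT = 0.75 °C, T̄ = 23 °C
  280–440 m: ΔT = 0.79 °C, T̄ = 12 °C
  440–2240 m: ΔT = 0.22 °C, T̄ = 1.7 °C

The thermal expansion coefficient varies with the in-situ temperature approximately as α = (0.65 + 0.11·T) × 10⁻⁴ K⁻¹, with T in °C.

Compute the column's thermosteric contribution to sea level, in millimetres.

Layer 1: α = (0.65 + 0.11×23)×10⁻⁴ = 3.18×10⁻⁴ K⁻¹
Layer 2: α = (0.65 + 0.11×12)×10⁻⁴ = 1.97×10⁻⁴ K⁻¹
Layer 3: α = (0.65 + 0.11×1.7)×10⁻⁴ = 0.837×10⁻⁴ K⁻¹
Layer 1: 0.75 × 280 × 3.18×10⁻⁴ = 0.06678 m
280–440 m: 0.79 × 1.97×10⁻⁴ × 160 = 0.0249008 m
0.837×10⁻⁴ × 1800 × 0.22 = 0.0331452 m
Δh = 0.06678 + 0.0249008 + 0.0331452 = 0.124826 m ≈ 125 mm

about 125 mm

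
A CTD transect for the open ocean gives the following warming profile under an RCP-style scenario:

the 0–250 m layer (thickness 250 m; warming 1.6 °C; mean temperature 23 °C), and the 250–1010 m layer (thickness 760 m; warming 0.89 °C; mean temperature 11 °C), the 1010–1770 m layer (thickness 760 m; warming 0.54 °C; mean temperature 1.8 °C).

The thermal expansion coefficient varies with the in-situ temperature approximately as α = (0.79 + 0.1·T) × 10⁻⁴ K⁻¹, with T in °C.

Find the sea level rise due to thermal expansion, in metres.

Δh = 0.291 m

Layer 1: α = (0.79 + 0.1×23)×10⁻⁴ = 3.09×10⁻⁴ K⁻¹
Layer 2: α = (0.79 + 0.1×11)×10⁻⁴ = 1.89×10⁻⁴ K⁻¹
Layer 3: α = (0.79 + 0.1×1.8)×10⁻⁴ = 0.97×10⁻⁴ K⁻¹
250 × 3.09×10⁻⁴ × 1.6 = 0.12360 m
0.89 × 1.89×10⁻⁴ × 760 = 0.1278396 m
Layer 3: 760 × 0.97×10⁻⁴ × 0.54 = 0.0398088 m
Δh = 0.12360 + 0.1278396 + 0.0398088 = 0.2912484 m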